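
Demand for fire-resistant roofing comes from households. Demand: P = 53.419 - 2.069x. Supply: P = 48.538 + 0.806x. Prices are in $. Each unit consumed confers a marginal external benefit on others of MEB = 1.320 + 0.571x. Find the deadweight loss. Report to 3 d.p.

DWL = $1.137

Market equilibrium (private): 48.538 + 0.806x = 53.419 - 2.069x → x_m = 1.6977.
Social marginal benefit = demand + MEB = 54.739 - 1.498x.
Set SMB = MC: 54.739 - 1.498x = 48.538 + 0.806x → x* = 2.6914.
The welfare-loss triangle has base |x_m − x*| and height MEB(x_m) (the vertical gap between SMB and MC is zero at x* and MEB at x_m).
DWL = ½ × 0.9937 × 2.2894 = 1.1375.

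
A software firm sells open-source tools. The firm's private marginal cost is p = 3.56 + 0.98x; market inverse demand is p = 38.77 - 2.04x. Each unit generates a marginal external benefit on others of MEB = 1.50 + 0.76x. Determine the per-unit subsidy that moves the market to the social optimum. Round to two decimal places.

subsidy = 13.84 per unit

Social marginal cost = private MC − MEB = 2.06 + 0.22x.
Set SMC = demand: 2.06 + 0.22x = 38.77 - 2.04x → x* = 16.2434.
The Pigouvian subsidy equals MEB at x*: 1.50 + 0.76×16.2434 = 13.8450.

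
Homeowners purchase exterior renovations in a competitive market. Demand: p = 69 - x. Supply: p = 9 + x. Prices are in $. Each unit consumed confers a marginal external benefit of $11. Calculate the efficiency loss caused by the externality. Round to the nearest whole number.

DWL = $30

Market equilibrium (private): 9 + x = 69 - x → x_m = 30.0000.
Social marginal benefit = demand + MEB = 80 - x.
Set SMB = MC: 80 - x = 9 + x → x* = 35.5000.
Height of the DWL triangle at x_m is SMB(x_m) − MC(x_m) = MEB(x_m) = 11.0000.
DWL = ½ × 5.5000 × 11.0000 = 30.2500.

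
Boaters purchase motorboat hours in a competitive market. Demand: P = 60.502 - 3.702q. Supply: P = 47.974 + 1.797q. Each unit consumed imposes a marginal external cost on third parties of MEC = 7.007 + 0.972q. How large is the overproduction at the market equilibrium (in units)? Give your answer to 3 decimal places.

1.425 units

Market equilibrium (private): 47.974 + 1.797q = 60.502 - 3.702q → q_m = 2.2782.
Social marginal benefit = demand − MEC = 53.495 - 4.674q.
Set SMB = MC: 53.495 - 4.674q = 47.974 + 1.797q → q* = 0.8532.
Gap = |2.2782 − 0.8532| = 1.4250.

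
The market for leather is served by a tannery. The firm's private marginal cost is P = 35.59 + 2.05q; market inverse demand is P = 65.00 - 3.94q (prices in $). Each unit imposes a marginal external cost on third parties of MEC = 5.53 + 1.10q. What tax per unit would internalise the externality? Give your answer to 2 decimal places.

Social marginal cost = private MC + MEC = 41.12 + 3.15q.
Set SMC = demand: 41.12 + 3.15q = 65.00 - 3.94q → q* = 3.3681.
The Pigouvian tax equals MEC at q*: 5.53 + 1.10×3.3681 = 9.2349.

tax = $9.23 per unit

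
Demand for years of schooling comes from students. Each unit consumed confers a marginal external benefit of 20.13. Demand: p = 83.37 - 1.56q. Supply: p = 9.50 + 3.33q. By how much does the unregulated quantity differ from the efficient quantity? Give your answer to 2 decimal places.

4.12 units

Market equilibrium (private): 9.50 + 3.33q = 83.37 - 1.56q → q_m = 15.1063.
Social marginal benefit = demand + MEB = 103.50 - 1.56q.
Set SMB = MC: 103.50 - 1.56q = 9.50 + 3.33q → q* = 19.2229.
Gap = |15.1063 − 19.2229| = 4.1166.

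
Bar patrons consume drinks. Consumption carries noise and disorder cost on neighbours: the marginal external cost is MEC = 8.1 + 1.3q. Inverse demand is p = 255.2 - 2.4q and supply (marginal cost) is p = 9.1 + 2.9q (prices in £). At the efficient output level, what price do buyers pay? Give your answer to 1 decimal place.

P = £168.7

Social marginal benefit = demand − MEC = 247.1 - 3.7q.
Set SMB = MC: 247.1 - 3.7q = 9.1 + 2.9q → q* = 36.0606.
Consumer price on the demand curve at q*: 255.2 − 2.4×36.0606 = 168.6546.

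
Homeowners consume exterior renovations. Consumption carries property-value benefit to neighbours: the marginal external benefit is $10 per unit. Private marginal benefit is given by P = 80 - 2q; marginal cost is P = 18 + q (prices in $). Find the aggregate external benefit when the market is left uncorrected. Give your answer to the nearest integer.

$207

Market equilibrium (private): 18 + q = 80 - 2q → q_m = 20.6667.
Total external benefit = MEB × q_m = 10 × 20.6667 = 206.6670.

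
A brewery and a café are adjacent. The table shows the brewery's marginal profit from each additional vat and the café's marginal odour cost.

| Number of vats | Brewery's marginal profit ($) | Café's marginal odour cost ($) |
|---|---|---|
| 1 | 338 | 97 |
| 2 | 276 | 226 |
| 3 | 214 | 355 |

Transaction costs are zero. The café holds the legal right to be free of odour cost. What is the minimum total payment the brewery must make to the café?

$323

Efficient level: marginal profit ≥ marginal odour cost through level 2, so k* = 2.
With the café holding the right, the brewery must at least compensate total damage at k*: 97 + 226 = 323.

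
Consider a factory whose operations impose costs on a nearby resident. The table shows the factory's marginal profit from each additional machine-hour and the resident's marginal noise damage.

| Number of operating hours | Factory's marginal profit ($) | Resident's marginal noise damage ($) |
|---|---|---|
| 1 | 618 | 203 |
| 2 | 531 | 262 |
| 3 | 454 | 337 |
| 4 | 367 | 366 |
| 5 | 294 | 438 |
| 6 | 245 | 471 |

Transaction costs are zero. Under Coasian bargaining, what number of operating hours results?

Bargaining reaches the level where marginal profit last exceeds marginal noise damage.
That holds through level 4 (367 ≥ 366) but not at 5 (294 < 438).

4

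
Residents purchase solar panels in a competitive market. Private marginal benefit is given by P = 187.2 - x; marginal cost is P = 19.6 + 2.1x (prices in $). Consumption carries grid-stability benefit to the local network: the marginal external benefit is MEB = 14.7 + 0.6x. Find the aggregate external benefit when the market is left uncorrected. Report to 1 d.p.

$1671.6

Market equilibrium (private): 19.6 + 2.1x = 187.2 - x → x_m = 54.0645.
Total external benefit = ∫₀^{x_m} (14.7 + 0.6x) dx = 14.7×54.0645 + ½×0.6×54.0645² = 1671.6392.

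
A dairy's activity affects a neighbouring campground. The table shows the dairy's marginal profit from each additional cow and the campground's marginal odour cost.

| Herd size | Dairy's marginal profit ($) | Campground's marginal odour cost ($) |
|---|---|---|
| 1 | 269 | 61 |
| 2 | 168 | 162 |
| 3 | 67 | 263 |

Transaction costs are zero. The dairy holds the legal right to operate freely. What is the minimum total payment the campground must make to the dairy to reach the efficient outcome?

Left alone the dairy would choose level 3 (marginal profit stays positive).
Efficient level: k* = 2 (marginal profit ≥ marginal odour cost through 2).
The campground must at least cover the dairy's forgone profit from cutting 3→2: 67 = 67.

$67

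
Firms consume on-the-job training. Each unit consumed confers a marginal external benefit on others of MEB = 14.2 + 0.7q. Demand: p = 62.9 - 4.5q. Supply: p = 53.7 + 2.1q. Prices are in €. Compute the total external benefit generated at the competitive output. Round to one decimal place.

Market equilibrium (private): 53.7 + 2.1q = 62.9 - 4.5q → q_m = 1.3939.
Total external benefit = ∫₀^{q_m} (14.2 + 0.7q) dq = 14.2×1.3939 + ½×0.7×1.3939² = 20.4734.

€20.5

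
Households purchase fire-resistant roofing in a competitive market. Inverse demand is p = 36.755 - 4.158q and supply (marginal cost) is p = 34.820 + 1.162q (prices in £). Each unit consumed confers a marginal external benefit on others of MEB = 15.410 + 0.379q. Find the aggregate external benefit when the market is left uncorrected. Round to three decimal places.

Market equilibrium (private): 34.820 + 1.162q = 36.755 - 4.158q → q_m = 0.3637.
Total external benefit = ∫₀^{q_m} (15.410 + 0.379q) dq = 15.410×0.3637 + ½×0.379×0.3637² = 5.6297.

£5.630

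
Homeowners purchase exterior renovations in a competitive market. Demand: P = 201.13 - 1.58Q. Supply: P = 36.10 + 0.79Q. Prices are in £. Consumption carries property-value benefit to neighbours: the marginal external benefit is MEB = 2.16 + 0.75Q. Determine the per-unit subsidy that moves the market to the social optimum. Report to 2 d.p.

Social marginal benefit = demand + MEB = 203.29 - 0.83Q.
Set SMB = MC: 203.29 - 0.83Q = 36.10 + 0.79Q → Q* = 103.2037.
The Pigouvian subsidy equals MEB at Q*: 2.16 + 0.75×103.2037 = 79.5628.

subsidy = £79.56 per unit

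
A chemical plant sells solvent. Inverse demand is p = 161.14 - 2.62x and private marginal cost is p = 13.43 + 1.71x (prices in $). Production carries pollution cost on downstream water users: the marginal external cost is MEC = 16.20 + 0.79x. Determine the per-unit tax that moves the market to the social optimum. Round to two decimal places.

tax = $36.49 per unit

Social marginal cost = private MC + MEC = 29.63 + 2.50x.
Set SMC = demand: 29.63 + 2.50x = 161.14 - 2.62x → x* = 25.6855.
The Pigouvian tax equals MEC at x*: 16.20 + 0.79×25.6855 = 36.4915.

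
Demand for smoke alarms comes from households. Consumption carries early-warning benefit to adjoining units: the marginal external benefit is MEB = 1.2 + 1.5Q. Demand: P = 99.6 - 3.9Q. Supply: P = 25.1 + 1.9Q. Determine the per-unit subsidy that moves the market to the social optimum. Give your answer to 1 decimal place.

subsidy = 27.6 per unit

Social marginal benefit = demand + MEB = 100.8 - 2.4Q.
Set SMB = MC: 100.8 - 2.4Q = 25.1 + 1.9Q → Q* = 17.6047.
The Pigouvian subsidy equals MEB at Q*: 1.2 + 1.5×17.6047 = 27.6071.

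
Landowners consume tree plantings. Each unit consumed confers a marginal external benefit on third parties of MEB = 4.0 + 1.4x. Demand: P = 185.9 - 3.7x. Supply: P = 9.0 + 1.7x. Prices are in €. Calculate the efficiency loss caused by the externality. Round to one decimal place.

Market equilibrium (private): 9.0 + 1.7x = 185.9 - 3.7x → x_m = 32.7593.
Social marginal benefit = demand + MEB = 189.9 - 2.3x.
Set SMB = MC: 189.9 - 2.3x = 9.0 + 1.7x → x* = 45.2250.
The welfare-loss triangle has base |x_m − x*| and height MEB(x_m) (the vertical gap between SMB and MC is zero at x* and MEB at x_m).
DWL = ½ × 12.4657 × 49.8630 = 310.7886.

DWL = €310.8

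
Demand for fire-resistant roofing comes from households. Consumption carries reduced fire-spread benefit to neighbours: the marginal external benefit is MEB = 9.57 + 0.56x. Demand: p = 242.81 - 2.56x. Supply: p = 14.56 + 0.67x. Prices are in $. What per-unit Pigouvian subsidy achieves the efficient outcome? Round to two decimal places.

Social marginal benefit = demand + MEB = 252.38 - 2.00x.
Set SMB = MC: 252.38 - 2.00x = 14.56 + 0.67x → x* = 89.0712.
The Pigouvian subsidy equals MEB at x*: 9.57 + 0.56×89.0712 = 59.4499.

subsidy = $59.45 per unit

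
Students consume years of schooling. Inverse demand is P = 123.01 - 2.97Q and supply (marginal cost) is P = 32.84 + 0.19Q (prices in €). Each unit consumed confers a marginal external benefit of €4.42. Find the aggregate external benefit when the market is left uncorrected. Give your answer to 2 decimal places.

Market equilibrium (private): 32.84 + 0.19Q = 123.01 - 2.97Q → Q_m = 28.5348.
Total external benefit = MEB × Q_m = 4.42 × 28.5348 = 126.1238.

€126.12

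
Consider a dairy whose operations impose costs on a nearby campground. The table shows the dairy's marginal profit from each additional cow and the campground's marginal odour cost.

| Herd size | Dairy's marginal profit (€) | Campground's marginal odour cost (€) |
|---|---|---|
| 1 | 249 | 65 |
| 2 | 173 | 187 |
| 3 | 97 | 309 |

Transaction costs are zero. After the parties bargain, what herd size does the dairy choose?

Bargaining reaches the level where marginal profit last exceeds marginal odour cost.
That holds through level 1 (249 ≥ 65) but not at 2 (173 < 187).

1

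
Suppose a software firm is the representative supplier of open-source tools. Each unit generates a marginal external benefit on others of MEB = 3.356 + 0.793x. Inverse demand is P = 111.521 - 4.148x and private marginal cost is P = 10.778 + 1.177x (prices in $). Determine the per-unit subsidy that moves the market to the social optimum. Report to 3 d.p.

subsidy = $21.571 per unit

Social marginal cost = private MC − MEB = 7.422 + 0.384x.
Set SMC = demand: 7.422 + 0.384x = 111.521 - 4.148x → x* = 22.9698.
The Pigouvian subsidy equals MEB at x*: 3.356 + 0.793×22.9698 = 21.5711.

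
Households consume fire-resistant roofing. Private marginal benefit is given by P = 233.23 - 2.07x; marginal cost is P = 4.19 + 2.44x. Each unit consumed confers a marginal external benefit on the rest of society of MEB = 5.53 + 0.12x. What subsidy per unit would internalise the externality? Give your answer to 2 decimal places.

Social marginal benefit = demand + MEB = 238.76 - 1.95x.
Set SMB = MC: 238.76 - 1.95x = 4.19 + 2.44x → x* = 53.4328.
The Pigouvian subsidy equals MEB at x*: 5.53 + 0.12×53.4328 = 11.9419.

subsidy = 11.94 per unit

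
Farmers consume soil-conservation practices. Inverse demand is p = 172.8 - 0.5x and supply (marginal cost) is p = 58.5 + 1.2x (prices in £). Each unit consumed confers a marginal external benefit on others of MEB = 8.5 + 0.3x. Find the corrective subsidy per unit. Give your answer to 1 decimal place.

Social marginal benefit = demand + MEB = 181.3 - 0.2x.
Set SMB = MC: 181.3 - 0.2x = 58.5 + 1.2x → x* = 87.7143.
The Pigouvian subsidy equals MEB at x*: 8.5 + 0.3×87.7143 = 34.8143.

subsidy = £34.8 per unit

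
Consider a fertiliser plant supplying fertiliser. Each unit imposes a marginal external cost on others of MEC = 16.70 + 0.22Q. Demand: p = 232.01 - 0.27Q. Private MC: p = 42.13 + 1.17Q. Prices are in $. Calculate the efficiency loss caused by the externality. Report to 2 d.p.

Market equilibrium (private): 42.13 + 1.17Q = 232.01 - 0.27Q → Q_m = 131.8611.
Social marginal cost = private MC + MEC = 58.83 + 1.39Q.
Set SMC = demand: 58.83 + 1.39Q = 232.01 - 0.27Q → Q* = 104.3253.
The loss is the area between SMC and demand from Q* to Q_m; with linear curves that's a triangle of height MEC(Q_m).
DWL = ½ × 27.5358 × 45.7094 = 629.3224.

DWL = $629.32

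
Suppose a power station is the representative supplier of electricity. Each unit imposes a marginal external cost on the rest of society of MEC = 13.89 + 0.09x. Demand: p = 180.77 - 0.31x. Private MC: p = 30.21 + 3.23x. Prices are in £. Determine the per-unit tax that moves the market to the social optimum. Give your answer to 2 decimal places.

tax = £17.28 per unit

Social marginal cost = private MC + MEC = 44.10 + 3.32x.
Set SMC = demand: 44.10 + 3.32x = 180.77 - 0.31x → x* = 37.6501.
The Pigouvian tax equals MEC at x*: 13.89 + 0.09×37.6501 = 17.2785.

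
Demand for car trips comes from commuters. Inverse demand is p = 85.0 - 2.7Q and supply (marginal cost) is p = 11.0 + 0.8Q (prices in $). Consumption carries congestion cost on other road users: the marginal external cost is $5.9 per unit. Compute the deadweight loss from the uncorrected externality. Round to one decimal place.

DWL = $5.0

Market equilibrium (private): 11.0 + 0.8Q = 85.0 - 2.7Q → Q_m = 21.1429.
Social marginal benefit = demand − MEC = 79.1 - 2.7Q.
Set SMB = MC: 79.1 - 2.7Q = 11.0 + 0.8Q → Q* = 19.4571.
Between Q* and Q_m the wedge MC − SMB runs linearly from 0 to MEC(Q_m), so the loss is a triangle.
DWL = ½ × 1.6858 × 5.9000 = 4.9731.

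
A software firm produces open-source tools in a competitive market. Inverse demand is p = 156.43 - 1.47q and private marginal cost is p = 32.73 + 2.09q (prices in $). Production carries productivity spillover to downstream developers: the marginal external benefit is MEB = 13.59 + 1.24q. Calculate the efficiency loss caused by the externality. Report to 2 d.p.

DWL = $692.29

Market equilibrium (private): 32.73 + 2.09q = 156.43 - 1.47q → q_m = 34.7472.
Social marginal cost = private MC − MEB = 19.14 + 0.85q.
Set SMC = demand: 19.14 + 0.85q = 156.43 - 1.47q → q* = 59.1767.
Between q* and q_m the wedge demand − SMC runs linearly from 0 to MEB(q_m), so the loss is a triangle.
DWL = ½ × 24.4295 × 56.6765 = 692.2893.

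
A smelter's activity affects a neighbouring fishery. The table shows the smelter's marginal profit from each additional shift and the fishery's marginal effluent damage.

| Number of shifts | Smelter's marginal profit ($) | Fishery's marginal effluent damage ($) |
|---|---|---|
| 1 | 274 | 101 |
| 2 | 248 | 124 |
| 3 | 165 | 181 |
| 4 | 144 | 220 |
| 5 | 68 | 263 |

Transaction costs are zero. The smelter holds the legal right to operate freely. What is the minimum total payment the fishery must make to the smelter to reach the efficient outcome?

$377

Left alone the smelter would choose level 5 (marginal profit stays positive).
Efficient level: k* = 2 (marginal profit ≥ marginal effluent damage through 2).
The fishery must at least cover the smelter's forgone profit from cutting 5→2: 165 + 144 + 68 = 377.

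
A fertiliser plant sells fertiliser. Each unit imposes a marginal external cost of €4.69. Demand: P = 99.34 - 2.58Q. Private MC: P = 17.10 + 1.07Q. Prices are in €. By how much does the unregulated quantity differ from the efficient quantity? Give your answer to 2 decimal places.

Market equilibrium (private): 17.10 + 1.07Q = 99.34 - 2.58Q → Q_m = 22.5315.
Social marginal cost = private MC + MEC = 21.79 + 1.07Q.
Set SMC = demand: 21.79 + 1.07Q = 99.34 - 2.58Q → Q* = 21.2466.
Gap = |22.5315 − 21.2466| = 1.2849.

1.28 units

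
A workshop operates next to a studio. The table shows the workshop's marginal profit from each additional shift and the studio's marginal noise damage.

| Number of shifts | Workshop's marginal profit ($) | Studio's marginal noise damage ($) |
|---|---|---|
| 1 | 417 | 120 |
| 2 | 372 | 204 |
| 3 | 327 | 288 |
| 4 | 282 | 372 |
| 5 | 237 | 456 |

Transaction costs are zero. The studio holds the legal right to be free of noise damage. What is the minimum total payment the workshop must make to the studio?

$612

Efficient level: marginal profit ≥ marginal noise damage through level 3, so k* = 3.
With the studio holding the right, the workshop must at least compensate total damage at k*: 120 + 204 + 288 = 612.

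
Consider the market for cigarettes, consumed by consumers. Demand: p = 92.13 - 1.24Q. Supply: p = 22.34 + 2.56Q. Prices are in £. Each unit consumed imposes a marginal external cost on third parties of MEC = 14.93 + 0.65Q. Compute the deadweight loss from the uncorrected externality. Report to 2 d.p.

Market equilibrium (private): 22.34 + 2.56Q = 92.13 - 1.24Q → Q_m = 18.3658.
Social marginal benefit = demand − MEC = 77.20 - 1.89Q.
Set SMB = MC: 77.20 - 1.89Q = 22.34 + 2.56Q → Q* = 12.3281.
The welfare-loss triangle has base |Q_m − Q*| and height MEC(Q_m) (the vertical gap between SMB and MC is zero at Q* and MEC at Q_m).
DWL = ½ × 6.0377 × 26.8678 = 81.1099.

DWL = £81.11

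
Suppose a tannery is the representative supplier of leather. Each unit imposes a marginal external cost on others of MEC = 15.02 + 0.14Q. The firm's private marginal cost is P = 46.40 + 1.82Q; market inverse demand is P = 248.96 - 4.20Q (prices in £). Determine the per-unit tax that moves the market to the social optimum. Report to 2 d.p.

tax = £19.28 per unit

Social marginal cost = private MC + MEC = 61.42 + 1.96Q.
Set SMC = demand: 61.42 + 1.96Q = 248.96 - 4.20Q → Q* = 30.4448.
The Pigouvian tax equals MEC at Q*: 15.02 + 0.14×30.4448 = 19.2823.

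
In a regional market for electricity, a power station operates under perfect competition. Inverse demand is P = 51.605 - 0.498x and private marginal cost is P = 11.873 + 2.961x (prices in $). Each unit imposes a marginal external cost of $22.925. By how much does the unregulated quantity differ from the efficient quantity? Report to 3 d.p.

6.628 units

Market equilibrium (private): 11.873 + 2.961x = 51.605 - 0.498x → x_m = 11.4866.
Social marginal cost = private MC + MEC = 34.798 + 2.961x.
Set SMC = demand: 34.798 + 2.961x = 51.605 - 0.498x → x* = 4.8589.
Gap = |11.4866 − 4.8589| = 6.6277.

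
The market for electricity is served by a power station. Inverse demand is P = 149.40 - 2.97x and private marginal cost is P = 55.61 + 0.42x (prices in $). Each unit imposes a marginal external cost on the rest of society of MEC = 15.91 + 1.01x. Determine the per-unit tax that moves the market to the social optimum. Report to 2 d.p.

tax = $33.79 per unit

Social marginal cost = private MC + MEC = 71.52 + 1.43x.
Set SMC = demand: 71.52 + 1.43x = 149.40 - 2.97x → x* = 17.7000.
The Pigouvian tax equals MEC at x*: 15.91 + 1.01×17.7000 = 33.7870.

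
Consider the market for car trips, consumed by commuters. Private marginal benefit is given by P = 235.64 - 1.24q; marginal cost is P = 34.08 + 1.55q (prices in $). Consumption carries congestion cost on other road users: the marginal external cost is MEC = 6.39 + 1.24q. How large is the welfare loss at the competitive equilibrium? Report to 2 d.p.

Market equilibrium (private): 34.08 + 1.55q = 235.64 - 1.24q → q_m = 72.2437.
Social marginal benefit = demand − MEC = 229.25 - 2.48q.
Set SMB = MC: 229.25 - 2.48q = 34.08 + 1.55q → q* = 48.4293.
Between q* and q_m the wedge MC − SMB runs linearly from 0 to MEC(q_m), so the loss is a triangle.
DWL = ½ × 23.8144 × 95.9722 = 1142.7602.

DWL = $1142.76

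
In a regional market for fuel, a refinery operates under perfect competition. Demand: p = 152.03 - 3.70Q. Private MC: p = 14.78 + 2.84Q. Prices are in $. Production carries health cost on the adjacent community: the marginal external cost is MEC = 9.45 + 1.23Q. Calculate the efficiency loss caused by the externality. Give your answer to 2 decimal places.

Market equilibrium (private): 14.78 + 2.84Q = 152.03 - 3.70Q → Q_m = 20.9862.
Social marginal cost = private MC + MEC = 24.23 + 4.07Q.
Set SMC = demand: 24.23 + 4.07Q = 152.03 - 3.70Q → Q* = 16.4479.
Height of the DWL triangle at Q_m is SMC(Q_m) − demand(Q_m) = MEC(Q_m) = 35.2631.
DWL = ½ × 4.5383 × 35.2631 = 80.0173.

DWL = $80.02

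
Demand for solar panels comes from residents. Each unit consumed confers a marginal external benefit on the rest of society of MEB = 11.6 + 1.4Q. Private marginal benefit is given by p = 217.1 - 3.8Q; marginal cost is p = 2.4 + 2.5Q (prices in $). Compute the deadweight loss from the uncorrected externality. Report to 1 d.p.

DWL = $359.0

Market equilibrium (private): 2.4 + 2.5Q = 217.1 - 3.8Q → Q_m = 34.0794.
Social marginal benefit = demand + MEB = 228.7 - 2.4Q.
Set SMB = MC: 228.7 - 2.4Q = 2.4 + 2.5Q → Q* = 46.1837.
The loss is the area between SMB and MC from Q* to Q_m; with linear curves that's a triangle of height MEB(Q_m).
DWL = ½ × 12.1043 × 59.3111 = 358.9597.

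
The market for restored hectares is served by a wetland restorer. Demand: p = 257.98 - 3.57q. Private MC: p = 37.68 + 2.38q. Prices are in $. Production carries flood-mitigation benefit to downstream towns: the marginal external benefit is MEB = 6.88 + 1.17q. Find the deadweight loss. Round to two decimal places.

DWL = $263.60

Market equilibrium (private): 37.68 + 2.38q = 257.98 - 3.57q → q_m = 37.0252.
Social marginal cost = private MC − MEB = 30.80 + 1.21q.
Set SMC = demand: 30.80 + 1.21q = 257.98 - 3.57q → q* = 47.5272.
The loss is the area between SMC and demand from q* to q_m; with linear curves that's a triangle of height MEB(q_m).
DWL = ½ × 10.5020 × 50.1995 = 263.5976.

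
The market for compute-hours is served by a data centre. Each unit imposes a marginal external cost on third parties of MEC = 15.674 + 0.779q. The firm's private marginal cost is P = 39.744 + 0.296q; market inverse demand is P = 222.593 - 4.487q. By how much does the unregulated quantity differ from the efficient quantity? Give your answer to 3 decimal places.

8.172 units

Market equilibrium (private): 39.744 + 0.296q = 222.593 - 4.487q → q_m = 38.2289.
Social marginal cost = private MC + MEC = 55.418 + 1.075q.
Set SMC = demand: 55.418 + 1.075q = 222.593 - 4.487q → q* = 30.0566.
Gap = |38.2289 − 30.0566| = 8.1723.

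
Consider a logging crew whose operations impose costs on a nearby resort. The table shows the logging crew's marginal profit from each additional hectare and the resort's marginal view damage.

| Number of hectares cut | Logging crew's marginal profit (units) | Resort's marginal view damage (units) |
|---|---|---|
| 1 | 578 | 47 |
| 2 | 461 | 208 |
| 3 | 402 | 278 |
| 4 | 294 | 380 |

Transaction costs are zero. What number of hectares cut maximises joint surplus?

Bargaining reaches the level where marginal profit last exceeds marginal view damage.
That holds through level 3 (402 ≥ 278) but not at 4 (294 < 380).

3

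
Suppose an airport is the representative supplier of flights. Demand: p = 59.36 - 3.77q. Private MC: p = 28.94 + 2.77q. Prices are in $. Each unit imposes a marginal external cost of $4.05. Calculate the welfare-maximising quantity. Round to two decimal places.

Social marginal cost = private MC + MEC = 32.99 + 2.77q.
Set SMC = demand: 32.99 + 2.77q = 59.36 - 3.77q → q* = 4.0321.

q* = 4.03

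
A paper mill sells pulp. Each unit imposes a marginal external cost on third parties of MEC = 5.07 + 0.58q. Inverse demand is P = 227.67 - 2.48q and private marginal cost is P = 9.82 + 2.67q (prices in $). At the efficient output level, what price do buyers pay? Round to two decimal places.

P = $135.58

Social marginal cost = private MC + MEC = 14.89 + 3.25q.
Set SMC = demand: 14.89 + 3.25q = 227.67 - 2.48q → q* = 37.1344.
Consumer price on the demand curve at q*: 227.67 − 2.48×37.1344 = 135.5767.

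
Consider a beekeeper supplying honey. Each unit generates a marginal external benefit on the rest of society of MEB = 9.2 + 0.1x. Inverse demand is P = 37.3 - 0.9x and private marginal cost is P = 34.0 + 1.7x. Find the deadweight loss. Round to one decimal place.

Market equilibrium (private): 34.0 + 1.7x = 37.3 - 0.9x → x_m = 1.2692.
Social marginal cost = private MC − MEB = 24.8 + 1.6x.
Set SMC = demand: 24.8 + 1.6x = 37.3 - 0.9x → x* = 5.0000.
The welfare-loss triangle has base |x_m − x*| and height MEB(x_m) (the vertical gap between SMC and demand is zero at x* and MEB at x_m).
DWL = ½ × 3.7308 × 9.3269 = 17.3984.

DWL = 17.4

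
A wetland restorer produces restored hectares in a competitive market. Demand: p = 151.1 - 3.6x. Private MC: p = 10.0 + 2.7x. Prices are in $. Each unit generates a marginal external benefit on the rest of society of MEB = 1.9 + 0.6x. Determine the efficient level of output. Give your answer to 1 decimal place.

Social marginal cost = private MC − MEB = 8.1 + 2.1x.
Set SMC = demand: 8.1 + 2.1x = 151.1 - 3.6x → x* = 25.0877.

x* = 25.1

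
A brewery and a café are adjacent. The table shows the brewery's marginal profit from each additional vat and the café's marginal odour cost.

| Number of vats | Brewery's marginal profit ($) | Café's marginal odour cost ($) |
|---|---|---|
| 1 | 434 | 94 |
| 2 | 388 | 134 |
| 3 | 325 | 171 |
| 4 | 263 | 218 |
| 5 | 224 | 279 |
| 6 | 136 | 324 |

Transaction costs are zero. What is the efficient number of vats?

Bargaining reaches the level where marginal profit last exceeds marginal odour cost.
That holds through level 4 (263 ≥ 218) but not at 5 (224 < 279).

4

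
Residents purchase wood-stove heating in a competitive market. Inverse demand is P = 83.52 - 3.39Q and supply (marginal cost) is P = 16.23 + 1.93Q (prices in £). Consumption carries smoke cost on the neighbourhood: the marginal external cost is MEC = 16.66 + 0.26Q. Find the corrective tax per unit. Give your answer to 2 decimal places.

Social marginal benefit = demand − MEC = 66.86 - 3.65Q.
Set SMB = MC: 66.86 - 3.65Q = 16.23 + 1.93Q → Q* = 9.0735.
The Pigouvian tax equals MEC at Q*: 16.66 + 0.26×9.0735 = 19.0191.

tax = £19.02 per unit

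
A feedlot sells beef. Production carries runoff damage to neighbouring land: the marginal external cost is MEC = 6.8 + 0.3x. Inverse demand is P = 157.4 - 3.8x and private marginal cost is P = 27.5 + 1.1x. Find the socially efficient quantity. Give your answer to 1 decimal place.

x* = 23.7

Social marginal cost = private MC + MEC = 34.3 + 1.4x.
Set SMC = demand: 34.3 + 1.4x = 157.4 - 3.8x → x* = 23.6731.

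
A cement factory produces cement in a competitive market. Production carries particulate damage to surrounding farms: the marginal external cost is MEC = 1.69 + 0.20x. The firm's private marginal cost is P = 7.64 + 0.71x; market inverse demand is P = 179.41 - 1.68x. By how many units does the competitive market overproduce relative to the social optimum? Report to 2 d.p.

6.20 units

Market equilibrium (private): 7.64 + 0.71x = 179.41 - 1.68x → x_m = 71.8703.
Social marginal cost = private MC + MEC = 9.33 + 0.91x.
Set SMC = demand: 9.33 + 0.91x = 179.41 - 1.68x → x* = 65.6680.
Gap = |71.8703 − 65.6680| = 6.2023.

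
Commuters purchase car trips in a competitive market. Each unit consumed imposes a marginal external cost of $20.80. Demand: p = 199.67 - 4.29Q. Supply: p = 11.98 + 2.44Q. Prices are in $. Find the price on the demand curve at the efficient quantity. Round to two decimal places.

Social marginal benefit = demand − MEC = 178.87 - 4.29Q.
Set SMB = MC: 178.87 - 4.29Q = 11.98 + 2.44Q → Q* = 24.7979.
Consumer price on the demand curve at Q*: 199.67 − 4.29×24.7979 = 93.2870.

P = $93.29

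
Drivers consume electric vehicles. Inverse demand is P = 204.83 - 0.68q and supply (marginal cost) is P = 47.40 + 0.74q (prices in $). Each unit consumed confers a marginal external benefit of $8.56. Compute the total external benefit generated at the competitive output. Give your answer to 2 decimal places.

Market equilibrium (private): 47.40 + 0.74q = 204.83 - 0.68q → q_m = 110.8662.
Total external benefit = MEB × q_m = 8.56 × 110.8662 = 949.0147.

$949.01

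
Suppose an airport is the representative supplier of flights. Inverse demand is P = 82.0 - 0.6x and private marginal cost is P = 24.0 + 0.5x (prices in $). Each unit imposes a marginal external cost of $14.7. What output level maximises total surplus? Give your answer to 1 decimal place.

Social marginal cost = private MC + MEC = 38.7 + 0.5x.
Set SMC = demand: 38.7 + 0.5x = 82.0 - 0.6x → x* = 39.3636.

x* = 39.4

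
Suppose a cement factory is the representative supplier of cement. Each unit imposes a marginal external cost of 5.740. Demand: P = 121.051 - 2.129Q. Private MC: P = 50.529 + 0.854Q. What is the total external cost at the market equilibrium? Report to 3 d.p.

Market equilibrium (private): 50.529 + 0.854Q = 121.051 - 2.129Q → Q_m = 23.6413.
Total external cost = MEC × Q_m = 5.740 × 23.6413 = 135.7011.

135.701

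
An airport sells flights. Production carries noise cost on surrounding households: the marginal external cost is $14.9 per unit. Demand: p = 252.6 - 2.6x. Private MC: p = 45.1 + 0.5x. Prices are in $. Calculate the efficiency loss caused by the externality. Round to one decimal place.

DWL = $35.8

Market equilibrium (private): 45.1 + 0.5x = 252.6 - 2.6x → x_m = 66.9355.
Social marginal cost = private MC + MEC = 60.0 + 0.5x.
Set SMC = demand: 60.0 + 0.5x = 252.6 - 2.6x → x* = 62.1290.
The loss is the area between SMC and demand from x* to x_m; with linear curves that's a triangle of height MEC(x_m).
DWL = ½ × 4.8065 × 14.9000 = 35.8084.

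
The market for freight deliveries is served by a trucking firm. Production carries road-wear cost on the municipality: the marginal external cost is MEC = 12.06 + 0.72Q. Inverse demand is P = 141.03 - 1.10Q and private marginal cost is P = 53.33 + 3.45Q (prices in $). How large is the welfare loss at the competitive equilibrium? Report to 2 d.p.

Market equilibrium (private): 53.33 + 3.45Q = 141.03 - 1.10Q → Q_m = 19.2747.
Social marginal cost = private MC + MEC = 65.39 + 4.17Q.
Set SMC = demand: 65.39 + 4.17Q = 141.03 - 1.10Q → Q* = 14.3529.
Height of the DWL triangle at Q_m is SMC(Q_m) − demand(Q_m) = MEC(Q_m) = 25.9378.
DWL = ½ × 4.9218 × 25.9378 = 63.8303.

DWL = $63.83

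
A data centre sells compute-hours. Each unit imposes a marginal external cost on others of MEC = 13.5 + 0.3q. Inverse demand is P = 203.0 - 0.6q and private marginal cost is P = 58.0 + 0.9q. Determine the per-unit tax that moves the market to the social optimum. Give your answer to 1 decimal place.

Social marginal cost = private MC + MEC = 71.5 + 1.2q.
Set SMC = demand: 71.5 + 1.2q = 203.0 - 0.6q → q* = 73.0556.
The Pigouvian tax equals MEC at q*: 13.5 + 0.3×73.0556 = 35.4167.

tax = 35.4 per unit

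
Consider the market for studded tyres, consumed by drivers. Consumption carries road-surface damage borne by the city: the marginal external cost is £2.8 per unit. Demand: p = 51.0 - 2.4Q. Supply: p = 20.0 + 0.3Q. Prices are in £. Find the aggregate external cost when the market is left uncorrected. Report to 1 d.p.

£32.1

Market equilibrium (private): 20.0 + 0.3Q = 51.0 - 2.4Q → Q_m = 11.4815.
Total external cost = MEC × Q_m = 2.8 × 11.4815 = 32.1482.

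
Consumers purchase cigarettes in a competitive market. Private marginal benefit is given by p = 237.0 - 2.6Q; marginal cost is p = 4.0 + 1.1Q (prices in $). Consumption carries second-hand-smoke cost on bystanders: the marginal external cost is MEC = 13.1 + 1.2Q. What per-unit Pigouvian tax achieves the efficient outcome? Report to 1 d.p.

Social marginal benefit = demand − MEC = 223.9 - 3.8Q.
Set SMB = MC: 223.9 - 3.8Q = 4.0 + 1.1Q → Q* = 44.8776.
The Pigouvian tax equals MEC at Q*: 13.1 + 1.2×44.8776 = 66.9531.

tax = $67.0 per unit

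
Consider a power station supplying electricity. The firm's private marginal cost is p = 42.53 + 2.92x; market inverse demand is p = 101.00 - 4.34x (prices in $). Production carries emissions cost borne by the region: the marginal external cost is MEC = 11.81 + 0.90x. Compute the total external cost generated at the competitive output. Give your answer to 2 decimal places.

Market equilibrium (private): 42.53 + 2.92x = 101.00 - 4.34x → x_m = 8.0537.
Total external cost = ∫₀^{x_m} (11.81 + 0.90x) dx = 11.81×8.0537 + ½×0.90×8.0537² = 124.3021.

$124.30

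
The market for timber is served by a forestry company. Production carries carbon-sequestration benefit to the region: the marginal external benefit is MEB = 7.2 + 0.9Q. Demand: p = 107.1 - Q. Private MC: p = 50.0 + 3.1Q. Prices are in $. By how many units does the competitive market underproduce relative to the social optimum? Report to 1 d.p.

6.2 units

Market equilibrium (private): 50.0 + 3.1Q = 107.1 - Q → Q_m = 13.9268.
Social marginal cost = private MC − MEB = 42.8 + 2.2Q.
Set SMC = demand: 42.8 + 2.2Q = 107.1 - Q → Q* = 20.0938.
Gap = |13.9268 − 20.0938| = 6.1670.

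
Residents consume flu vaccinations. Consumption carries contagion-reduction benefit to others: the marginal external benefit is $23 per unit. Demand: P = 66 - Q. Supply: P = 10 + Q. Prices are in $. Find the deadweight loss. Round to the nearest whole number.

DWL = $132

Market equilibrium (private): 10 + Q = 66 - Q → Q_m = 28.0000.
Social marginal benefit = demand + MEB = 89 - Q.
Set SMB = MC: 89 - Q = 10 + Q → Q* = 39.5000.
Between Q* and Q_m the wedge SMB − MC runs linearly from 0 to MEB(Q_m), so the loss is a triangle.
DWL = ½ × 11.5000 × 23.0000 = 132.2500.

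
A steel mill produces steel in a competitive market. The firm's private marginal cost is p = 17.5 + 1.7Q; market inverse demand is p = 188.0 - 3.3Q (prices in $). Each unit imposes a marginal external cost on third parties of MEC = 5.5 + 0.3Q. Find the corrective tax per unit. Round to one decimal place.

tax = $14.8 per unit

Social marginal cost = private MC + MEC = 23.0 + 2.0Q.
Set SMC = demand: 23.0 + 2.0Q = 188.0 - 3.3Q → Q* = 31.1321.
The Pigouvian tax equals MEC at Q*: 5.5 + 0.3×31.1321 = 14.8396.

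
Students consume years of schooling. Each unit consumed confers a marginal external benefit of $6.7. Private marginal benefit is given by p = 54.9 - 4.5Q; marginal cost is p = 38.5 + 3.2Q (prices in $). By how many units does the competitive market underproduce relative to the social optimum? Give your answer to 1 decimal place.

Market equilibrium (private): 38.5 + 3.2Q = 54.9 - 4.5Q → Q_m = 2.1299.
Social marginal benefit = demand + MEB = 61.6 - 4.5Q.
Set SMB = MC: 61.6 - 4.5Q = 38.5 + 3.2Q → Q* = 3.0000.
Gap = |2.1299 − 3.0000| = 0.8701.

0.9 units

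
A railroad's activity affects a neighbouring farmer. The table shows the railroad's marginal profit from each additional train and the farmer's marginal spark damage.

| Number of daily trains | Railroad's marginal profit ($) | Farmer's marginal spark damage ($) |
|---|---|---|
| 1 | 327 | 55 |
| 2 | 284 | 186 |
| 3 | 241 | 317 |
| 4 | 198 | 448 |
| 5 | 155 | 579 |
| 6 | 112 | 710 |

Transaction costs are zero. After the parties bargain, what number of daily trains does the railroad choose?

2

Bargaining reaches the level where marginal profit last exceeds marginal spark damage.
That holds through level 2 (284 ≥ 186) but not at 3 (241 < 317).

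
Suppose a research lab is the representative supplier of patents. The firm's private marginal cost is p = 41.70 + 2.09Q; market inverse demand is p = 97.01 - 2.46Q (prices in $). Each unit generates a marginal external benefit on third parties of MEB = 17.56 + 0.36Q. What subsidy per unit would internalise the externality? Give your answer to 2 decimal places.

Social marginal cost = private MC − MEB = 24.14 + 1.73Q.
Set SMC = demand: 24.14 + 1.73Q = 97.01 - 2.46Q → Q* = 17.3914.
The Pigouvian subsidy equals MEB at Q*: 17.56 + 0.36×17.3914 = 23.8209.

subsidy = $23.82 per unit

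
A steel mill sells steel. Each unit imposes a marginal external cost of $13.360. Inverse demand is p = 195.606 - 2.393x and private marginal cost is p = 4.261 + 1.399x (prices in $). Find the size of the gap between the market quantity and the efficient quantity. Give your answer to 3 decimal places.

Market equilibrium (private): 4.261 + 1.399x = 195.606 - 2.393x → x_m = 50.4602.
Social marginal cost = private MC + MEC = 17.621 + 1.399x.
Set SMC = demand: 17.621 + 1.399x = 195.606 - 2.393x → x* = 46.9370.
Gap = |50.4602 − 46.9370| = 3.5232.

3.523 units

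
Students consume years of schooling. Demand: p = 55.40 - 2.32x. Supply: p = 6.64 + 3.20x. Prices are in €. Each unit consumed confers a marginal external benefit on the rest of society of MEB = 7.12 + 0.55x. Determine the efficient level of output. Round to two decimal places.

Social marginal benefit = demand + MEB = 62.52 - 1.77x.
Set SMB = MC: 62.52 - 1.77x = 6.64 + 3.20x → x* = 11.2435.

x* = 11.24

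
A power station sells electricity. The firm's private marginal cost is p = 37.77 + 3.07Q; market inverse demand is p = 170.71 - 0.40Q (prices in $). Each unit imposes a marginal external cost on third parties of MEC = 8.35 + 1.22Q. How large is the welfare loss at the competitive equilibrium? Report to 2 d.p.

Market equilibrium (private): 37.77 + 3.07Q = 170.71 - 0.40Q → Q_m = 38.3112.
Social marginal cost = private MC + MEC = 46.12 + 4.29Q.
Set SMC = demand: 46.12 + 4.29Q = 170.71 - 0.40Q → Q* = 26.5650.
Between Q* and Q_m the wedge SMC − demand runs linearly from 0 to MEC(Q_m), so the loss is a triangle.
DWL = ½ × 11.7462 × 55.0897 = 323.5473.

DWL = $323.55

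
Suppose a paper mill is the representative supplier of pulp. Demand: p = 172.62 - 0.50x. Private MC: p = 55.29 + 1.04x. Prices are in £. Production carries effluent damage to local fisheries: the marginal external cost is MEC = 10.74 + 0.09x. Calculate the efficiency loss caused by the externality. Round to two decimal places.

DWL = £94.99

Market equilibrium (private): 55.29 + 1.04x = 172.62 - 0.50x → x_m = 76.1883.
Social marginal cost = private MC + MEC = 66.03 + 1.13x.
Set SMC = demand: 66.03 + 1.13x = 172.62 - 0.50x → x* = 65.3926.
The loss is the area between SMC and demand from x* to x_m; with linear curves that's a triangle of height MEC(x_m).
DWL = ½ × 10.7957 × 17.5969 = 94.9854.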